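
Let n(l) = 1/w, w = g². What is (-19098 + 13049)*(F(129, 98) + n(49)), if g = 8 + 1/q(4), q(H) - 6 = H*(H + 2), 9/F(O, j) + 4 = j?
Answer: -3673733121/5459614 ≈ -672.89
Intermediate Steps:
F(O, j) = 9/(-4 + j)
q(H) = 6 + H*(2 + H) (q(H) = 6 + H*(H + 2) = 6 + H*(2 + H))
g = 241/30 (g = 8 + 1/(6 + 4² + 2*4) = 8 + 1/(6 + 16 + 8) = 8 + 1/30 = 241/30 ≈ 8.0333)
w = 58081/900 (w = (241/30)² = 58081/900 ≈ 64.534)
n(l) = 900/58081 (n(l) = 1/(58081/900) = 900/58081)
(-19098 + 13049)*(F(129, 98) + n(49)) = (-19098 + 13049)*(9/(-4 + 98) + 900/58081) = -6049*(9/94 + 900/58081) = -6049*607329/5459614 = -3673733121/5459614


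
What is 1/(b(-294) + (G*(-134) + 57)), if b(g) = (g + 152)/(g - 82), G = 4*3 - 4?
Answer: -188/190749 ≈ -0.00098559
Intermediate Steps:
G = 8 (G = 12 - 4 = 8)
b(g) = (152 + g)/(-82 + g)
1/(b(-294) + (G*(-134) + 57)) = 1/((152 - 294)/(-82 - 294) + (8*(-134) + 57)) = 1/(-142/(-376) + (-1072 + 57)) = 1/(-1/376*(-142) - 1015) = 1/(71/188 - 1015) = 1/(-190749/188) = -188/190749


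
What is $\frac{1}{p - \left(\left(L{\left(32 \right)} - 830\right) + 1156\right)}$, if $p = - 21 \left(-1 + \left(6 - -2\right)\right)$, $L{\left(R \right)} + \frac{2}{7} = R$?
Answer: $- \frac{7}{3533} \approx -0.0019813$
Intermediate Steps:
$L{\left(R \right)} = - \frac{2}{7} + R$
$p = -147$ ($p = - 21 \left(-1 + \left(6 + 2\right)\right) = - 21 \left(-1 + 8\right) = \left(-21\right) 7 = -147$)
$\frac{1}{p - \left(\left(L{\left(32 \right)} - 830\right) + 1156\right)} = \frac{1}{-147 - \left(\left(\left(- \frac{2}{7} + 32\right) - 830\right) + 1156\right)} = \frac{1}{-147 - \left(\left(\frac{222}{7} - 830\right) + 1156\right)} = \frac{1}{-147 - \left(- \frac{5588}{7} + 1156\right)} = \frac{1}{-147 - \frac{2504}{7}} = \frac{1}{- \frac{3533}{7}} = - \frac{7}{3533}$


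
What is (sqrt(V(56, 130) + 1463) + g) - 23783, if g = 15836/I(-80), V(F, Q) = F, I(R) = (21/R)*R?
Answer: -483607/21 + 7*sqrt(31) ≈ -22990.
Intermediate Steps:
I(R) = 21
g = 15836/21 ≈ 754.10
(sqrt(V(56, 130) + 1463) + g) - 23783 = (sqrt(56 + 1463) + 15836/21) - 23783 = (sqrt(1519) + 15836/21) - 23783 = (7*sqrt(31) + 15836/21) - 23783 = (15836/21 + 7*sqrt(31)) - 23783 = -483607/21 + 7*sqrt(31)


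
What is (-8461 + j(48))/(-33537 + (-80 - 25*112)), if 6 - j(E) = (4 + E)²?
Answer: 11159/36417 ≈ 0.30642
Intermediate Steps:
j(E) = 6 - (4 + E)²
(-8461 + j(48))/(-33537 + (-80 - 25*112)) = (-8461 + (6 - (4 + 48)²))/(-33537 + (-80 - 25*112)) = (-8461 + (6 - 1*52²))/(-33537 + (-80 - 2800)) = (-8461 + (6 - 1*2704))/(-33537 - 2880) = (-8461 + (6 - 2704))/(-36417) = (-8461 - 2698)*(-1/36417) = -11159*(-1/36417) = 11159/36417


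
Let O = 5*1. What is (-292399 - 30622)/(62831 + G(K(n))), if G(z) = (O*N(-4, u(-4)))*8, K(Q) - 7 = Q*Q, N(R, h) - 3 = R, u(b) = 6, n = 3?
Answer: -323021/62791 ≈ -5.1444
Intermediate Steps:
O = 5
N(R, h) = 3 + R
K(Q) = 7 + Q² (K(Q) = 7 + Q*Q = 7 + Q²)
G(z) = -40 (G(z) = (5*(3 - 4))*8 = (5*(-1))*8 = -5*8 = -40)
(-292399 - 30622)/(62831 + G(K(n))) = (-292399 - 30622)/(62831 - 40) = -323021/62791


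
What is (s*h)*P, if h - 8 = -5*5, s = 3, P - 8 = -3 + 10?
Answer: -765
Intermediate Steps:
P = 15 (P = 8 + (-3 + 10) = 8 + 7 = 15)
h = -17 (h = 8 - 5*5 = 8 - 25 = -17)
(s*h)*P = (3*(-17))*15 = -51*15 = -765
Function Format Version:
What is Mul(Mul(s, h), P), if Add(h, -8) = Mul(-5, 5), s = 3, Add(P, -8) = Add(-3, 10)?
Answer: -765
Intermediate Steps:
P = 15 (P = Add(8, Add(-3, 10)) = Add(8, 7) = 15)
h = -17 (h = Add(8, Mul(-5, 5)) = Add(8, -25) = -17)
Mul(Mul(s, h), P) = Mul(Mul(3, -17), 15) = Mul(-51, 15) = -765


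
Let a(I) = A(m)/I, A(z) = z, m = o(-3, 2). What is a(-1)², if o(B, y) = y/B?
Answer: 4/9 ≈ 0.44444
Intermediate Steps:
m = -⅔ (m = 2/(-3) = 2*(-⅓) = -⅔ ≈ -0.66667)
a(I) = -2/(3*I)
a(-1)² = (-⅔/(-1))² = (-⅔*(-1))² = (⅔)² = 4/9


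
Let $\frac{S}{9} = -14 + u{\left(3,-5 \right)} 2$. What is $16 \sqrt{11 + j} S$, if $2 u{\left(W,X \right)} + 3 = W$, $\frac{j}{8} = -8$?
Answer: $- 2016 i \sqrt{53} \approx - 14677.0 i$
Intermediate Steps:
$j = -64$ ($j = 8 \left(-8\right) = -64$)
$u{\left(W,X \right)} = - \frac{3}{2} + \frac{W}{2}$
$S = -126$ ($S = 9 \left(-14 + \left(- \frac{3}{2} + \frac{1}{2} \cdot 3\right) 2\right) = 9 \left(-14 + \left(- \frac{3}{2} + \frac{3}{2}\right) 2\right) = 9 \left(-14 + 0 \cdot 2\right) = 9 \left(-14 + 0\right) = 9 \left(-14\right) = -126$)
$16 \sqrt{11 + j} S = 16 \sqrt{11 - 64} \left(-126\right) = 16 \sqrt{-53} \left(-126\right) = 16 i \sqrt{53} \left(-126\right) = - 2016 i \sqrt{53}$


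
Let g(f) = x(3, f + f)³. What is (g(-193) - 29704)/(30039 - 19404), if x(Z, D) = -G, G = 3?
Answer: -29731/10635 ≈ -2.7956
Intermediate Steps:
x(Z, D) = -3 (x(Z, D) = -1*3 = -3)
g(f) = -27 (g(f) = (-3)³ = -27)
(g(-193) - 29704)/(30039 - 19404) = (-27 - 29704)/(30039 - 19404) = -29731/10635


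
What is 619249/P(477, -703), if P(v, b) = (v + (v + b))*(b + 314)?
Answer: -619249/97639 ≈ -6.3422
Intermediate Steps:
P(v, b) = (314 + b)*(b + 2*v) (P(v, b) = (v + (b + v))*(314 + b) = (b + 2*v)*(314 + b) = (314 + b)*(b + 2*v))
619249/P(477, -703) = 619249/((-703)² + 314*(-703) + 628*477 + 2*(-703)*477) = 619249/(494209 - 220742 + 299556 - 670662) = 619249/(-97639) = 619249*(-1/97639) = -619249/97639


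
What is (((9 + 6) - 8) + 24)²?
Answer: 961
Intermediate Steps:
(((9 + 6) - 8) + 24)² = ((15 - 8) + 24)² = (7 + 24)² = 31² = 961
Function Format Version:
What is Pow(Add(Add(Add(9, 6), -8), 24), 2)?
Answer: 961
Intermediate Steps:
Pow(Add(Add(Add(9, 6), -8), 24), 2) = Pow(Add(Add(15, -8), 24), 2) = Pow(Add(7, 24), 2) = Pow(31, 2) = 961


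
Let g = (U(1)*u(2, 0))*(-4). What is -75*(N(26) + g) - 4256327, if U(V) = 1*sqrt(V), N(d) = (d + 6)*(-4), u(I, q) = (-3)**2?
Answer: -4244027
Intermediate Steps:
u(I, q) = 9
N(d) = -24 - 4*d (N(d) = (6 + d)*(-4) = -24 - 4*d)
U(V) = sqrt(V)
g = -36 (g = (sqrt(1)*9)*(-4) = (1*9)*(-4) = 9*(-4) = -36)
-75*(N(26) + g) - 4256327 = -75*((-24 - 4*26) - 36) - 4256327 = -75*((-24 - 104) - 36) - 4256327 = -75*(-128 - 36) - 4256327 = -75*(-164) - 4256327 = 12300 - 4256327 = -4244027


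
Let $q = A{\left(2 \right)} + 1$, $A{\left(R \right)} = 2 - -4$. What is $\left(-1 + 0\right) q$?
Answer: $-7$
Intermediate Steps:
$A{\left(R \right)} = 6$ ($A{\left(R \right)} = 2 + 4 = 6$)
$q = 7$ ($q = 6 + 1 = 7$)
$\left(-1 + 0\right) q = \left(-1 + 0\right) 7 = \left(-1\right) 7 = -7$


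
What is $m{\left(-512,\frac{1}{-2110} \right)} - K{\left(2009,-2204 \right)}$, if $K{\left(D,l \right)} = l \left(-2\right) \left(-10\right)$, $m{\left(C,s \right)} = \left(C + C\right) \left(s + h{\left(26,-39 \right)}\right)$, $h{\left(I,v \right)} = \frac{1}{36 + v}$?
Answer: $\frac{140595056}{3165} \approx 44422.0$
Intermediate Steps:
$m{\left(C,s \right)} = 2 C \left(- \frac{1}{3} + s\right)$ ($m{\left(C,s \right)} = \left(C + C\right) \left(s + \frac{1}{36 - 39}\right) = 2 C \left(s + \frac{1}{-3}\right) = 2 C \left(s - \frac{1}{3}\right) = 2 C \left(- \frac{1}{3} + s\right)$)
$K{\left(D,l \right)} = 20 l$ ($K{\left(D,l \right)} = - 2 l \left(-10\right) = 20 l$)
$m{\left(-512,\frac{1}{-2110} \right)} - K{\left(2009,-2204 \right)} = \frac{2}{3} \left(-512\right) \left(-1 + \frac{3}{-2110}\right) - 20 \left(-2204\right) = \frac{2}{3} \left(-512\right) \left(-1 + 3 \left(- \frac{1}{2110}\right)\right) - -44080 = \frac{2}{3} \left(-512\right) \left(-1 - \frac{3}{2110}\right) + 44080 = \frac{2}{3} \left(-512\right) \left(- \frac{2113}{2110}\right) + 44080 = \frac{1081856}{3165} + 44080 = \frac{140595056}{3165}$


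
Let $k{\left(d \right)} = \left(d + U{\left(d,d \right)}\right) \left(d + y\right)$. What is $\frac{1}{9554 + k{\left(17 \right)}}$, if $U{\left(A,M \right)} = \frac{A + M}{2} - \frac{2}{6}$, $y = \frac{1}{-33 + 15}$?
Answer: $\frac{54}{546721} \approx 9.8771 \cdot 10^{-5}$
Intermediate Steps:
$y = - \frac{1}{18}$ ($y = \frac{1}{-18} = - \frac{1}{18} \approx -0.055556$)
$U{\left(A,M \right)} = - \frac{1}{3} + \frac{A}{2} + \frac{M}{2}$ ($U{\left(A,M \right)} = \left(A + M\right) \frac{1}{2} - \frac{1}{3} = \left(\frac{A}{2} + \frac{M}{2}\right) - \frac{1}{3} = - \frac{1}{3} + \frac{A}{2} + \frac{M}{2}$)
$k{\left(d \right)} = \left(- \frac{1}{3} + 2 d\right) \left(- \frac{1}{18} + d\right)$ ($k{\left(d \right)} = \left(d + \left(- \frac{1}{3} + \frac{d}{2} + \frac{d}{2}\right)\right) \left(d - \frac{1}{18}\right) = \left(d + \left(- \frac{1}{3} + d\right)\right) \left(- \frac{1}{18} + d\right) = \left(- \frac{1}{3} + 2 d\right) \left(- \frac{1}{18} + d\right)$)
$\frac{1}{9554 + k{\left(17 \right)}} = \frac{1}{9554 + \left(\frac{1}{54} + 2 \cdot 17^{2} - \frac{68}{9}\right)} = \frac{1}{9554 + \left(\frac{1}{54} + 2 \cdot 289 - \frac{68}{9}\right)} = \frac{1}{9554 + \left(\frac{1}{54} + 578 - \frac{68}{9}\right)} = \frac{1}{9554 + \frac{30805}{54}} = \frac{1}{\frac{546721}{54}} = \frac{54}{546721}$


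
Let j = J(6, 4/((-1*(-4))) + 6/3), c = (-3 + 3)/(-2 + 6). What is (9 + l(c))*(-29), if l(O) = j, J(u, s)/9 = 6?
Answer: -1827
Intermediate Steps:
c = 0 (c = 0/4 = 0*(¼) = 0)
J(u, s) = 54 (J(u, s) = 9*6 = 54)
j = 54
l(O) = 54
(9 + l(c))*(-29) = (9 + 54)*(-29) = 63*(-29) = -1827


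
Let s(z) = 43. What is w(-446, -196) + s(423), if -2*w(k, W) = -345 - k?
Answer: -15/2 ≈ -7.5000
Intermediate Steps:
w(k, W) = 345/2 + k/2 (w(k, W) = -(-345 - k)/2 = 345/2 + k/2)
w(-446, -196) + s(423) = (345/2 + (½)*(-446)) + 43 = (345/2 - 223) + 43 = -101/2 + 43 = -15/2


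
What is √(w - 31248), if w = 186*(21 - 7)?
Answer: 2*I*√7161 ≈ 169.25*I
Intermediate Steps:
w = 2604 (w = 186*14 = 2604)
√(w - 31248) = √(2604 - 31248) = √(-28644) = 2*I*√7161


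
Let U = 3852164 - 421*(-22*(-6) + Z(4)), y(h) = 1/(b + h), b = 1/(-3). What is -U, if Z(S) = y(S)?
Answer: -41761249/11 ≈ -3.7965e+6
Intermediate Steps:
b = -⅓ ≈ -0.33333
y(h) = 1/(-⅓ + h)
Z(S) = 3/(-1 + 3*S)
U = 41761249/11 (U = 3852164 - 421*(-22*(-6) + 3/(-1 + 3*4)) = 3852164 - 421*(132 + 3/(-1 + 12)) = 3852164 - 421*(132 + 3/11) = 3852164 - 421*1455/11 = 3852164 - 612555/11 = 41761249/11 ≈ 3.7965e+6)
-U = -1*41761249/11 = -41761249/11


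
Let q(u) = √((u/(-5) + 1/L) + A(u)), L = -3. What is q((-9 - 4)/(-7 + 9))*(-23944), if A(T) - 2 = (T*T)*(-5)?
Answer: -11972*I*√187455/15 ≈ -3.4556e+5*I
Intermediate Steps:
A(T) = 2 - 5*T² (A(T) = 2 + (T*T)*(-5) = 2 + T²*(-5) = 2 - 5*T²)
q(u) = √(5/3 - 5*u² - u/5) (q(u) = √((u/(-5) + 1/(-3)) + (2 - 5*u²)) = √((u*(-⅕) + 1*(-⅓)) + (2 - 5*u²)) = √((-u/5 - ⅓) + (2 - 5*u²)) = √((-⅓ - u/5) + (2 - 5*u²)) = √(5/3 - 5*u² - u/5))
q((-9 - 4)/(-7 + 9))*(-23944) = (√(375 - 1125*(-9 - 4)²/(-7 + 9)² - 45*(-9 - 4)/(-7 + 9))/15)*(-23944) = (√(375 - 1125*(-13/2)² - (-585)/2)/15)*(-23944) = (√(375 - 1125*(-13*½)² - (-585)/2)/15)*(-23944) = (√(375 - 1125*(-13/2)² - 45*(-13/2))/15)*(-23944) = (√(375 - 1125*169/4 + 585/2)/15)*(-23944) = (√(375 - 190125/4 + 585/2)/15)*(-23944) = (√(-187455/4)/15)*(-23944) = ((I*√187455/2)/15)*(-23944) = (I*√187455/30)*(-23944) = -11972*I*√187455/15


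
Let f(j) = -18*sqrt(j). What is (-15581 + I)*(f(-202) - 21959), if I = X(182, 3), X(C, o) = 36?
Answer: 341352655 + 279810*I*sqrt(202) ≈ 3.4135e+8 + 3.9768e+6*I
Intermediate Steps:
I = 36
(-15581 + I)*(f(-202) - 21959) = (-15581 + 36)*(-18*I*sqrt(202) - 21959) = -15545*(-18*I*sqrt(202) - 21959) = -15545*(-21959 - 18*I*sqrt(202)) = 341352655 + 279810*I*sqrt(202)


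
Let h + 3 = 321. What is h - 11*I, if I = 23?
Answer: 65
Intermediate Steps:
h = 318 (h = -3 + 321 = 318)
h - 11*I = 318 - 11*23 = 318 - 253 = 65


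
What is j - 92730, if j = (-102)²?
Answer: -82326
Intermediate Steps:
j = 10404
j - 92730 = 10404 - 92730 = -82326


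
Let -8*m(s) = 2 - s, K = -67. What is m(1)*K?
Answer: 67/8 ≈ 8.3750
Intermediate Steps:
m(s) = -1/4 + s/8 (m(s) = -(2 - s)/8 = -1/4 + s/8)
m(1)*K = (-1/4 + (1/8)*1)*(-67) = (-1/4 + 1/8)*(-67) = -1/8*(-67) = 67/8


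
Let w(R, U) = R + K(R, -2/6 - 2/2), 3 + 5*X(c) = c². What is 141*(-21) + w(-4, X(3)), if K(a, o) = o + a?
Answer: -8911/3 ≈ -2970.3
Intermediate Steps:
X(c) = -⅗ + c²/5
K(a, o) = a + o
w(R, U) = -4/3 + 2*R (w(R, U) = R + (R + (-2/6 - 2/2)) = R + (R + (-2*⅙ - 2*½)) = R + (R + (-⅓ - 1)) = R + (R - 4/3) = R + (-4/3 + R) = -4/3 + 2*R)
141*(-21) + w(-4, X(3)) = 141*(-21) + (-4/3 + 2*(-4)) = -2961 + (-4/3 - 8) = -2961 - 28/3 = -8911/3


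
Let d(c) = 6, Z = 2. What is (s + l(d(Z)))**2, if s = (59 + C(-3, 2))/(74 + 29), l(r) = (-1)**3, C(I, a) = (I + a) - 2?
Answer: 2209/10609 ≈ 0.20822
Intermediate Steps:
C(I, a) = -2 + I + a
l(r) = -1
s = 56/103 (s = (59 + (-2 - 3 + 2))/(74 + 29) = (59 - 3)/103 = 56*(1/103) = 56/103 ≈ 0.54369)
(s + l(d(Z)))**2 = (56/103 - 1)**2 = (-47/103)**2 = 2209/10609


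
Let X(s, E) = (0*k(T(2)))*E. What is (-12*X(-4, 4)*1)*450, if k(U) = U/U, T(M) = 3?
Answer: 0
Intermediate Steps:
k(U) = 1
X(s, E) = 0 (X(s, E) = (0*1)*E = 0*E = 0)
(-12*X(-4, 4)*1)*450 = (-12*0*1)*450 = (0*1)*450 = 0*450 = 0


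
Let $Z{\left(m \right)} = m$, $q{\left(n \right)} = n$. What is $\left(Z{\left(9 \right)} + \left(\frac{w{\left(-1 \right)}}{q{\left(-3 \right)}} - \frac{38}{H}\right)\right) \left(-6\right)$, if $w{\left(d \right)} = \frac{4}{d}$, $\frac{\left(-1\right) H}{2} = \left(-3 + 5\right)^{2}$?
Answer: $- \frac{181}{2} \approx -90.5$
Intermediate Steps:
$H = -8$ ($H = - 2 \left(-3 + 5\right)^{2} = - 2 \cdot 2^{2} = \left(-2\right) 4 = -8$)
$\left(Z{\left(9 \right)} + \left(\frac{w{\left(-1 \right)}}{q{\left(-3 \right)}} - \frac{38}{H}\right)\right) \left(-6\right) = \left(9 + \left(\frac{4 \frac{1}{-1}}{-3} - \frac{38}{-8}\right)\right) \left(-6\right) = \left(9 + \left(4 \left(-1\right) \left(- \frac{1}{3}\right) - - \frac{19}{4}\right)\right) \left(-6\right) = \left(9 + \left(\left(-4\right) \left(- \frac{1}{3}\right) + \frac{19}{4}\right)\right) \left(-6\right) = \left(9 + \left(\frac{4}{3} + \frac{19}{4}\right)\right) \left(-6\right) = \left(9 + \frac{73}{12}\right) \left(-6\right) = \frac{181}{12} \left(-6\right) = - \frac{181}{2}$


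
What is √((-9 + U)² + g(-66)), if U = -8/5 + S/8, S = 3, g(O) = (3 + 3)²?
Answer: √224881/40 ≈ 11.855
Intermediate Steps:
g(O) = 36 (g(O) = 6² = 36)
U = -49/40 (U = -8/5 + 3/8 = -49/40 ≈ -1.2250)
√((-9 + U)² + g(-66)) = √((-9 - 49/40)² + 36) = √((-409/40)² + 36) = √(167281/1600 + 36) = √(224881/1600) = √224881/40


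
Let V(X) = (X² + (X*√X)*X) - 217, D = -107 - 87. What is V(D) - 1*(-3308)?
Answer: 40727 + 37636*I*√194 ≈ 40727.0 + 5.2421e+5*I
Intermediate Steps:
D = -194
V(X) = -217 + X² + X^(5/2) (V(X) = (X² + X^(3/2)*X) - 217 = (X² + X^(5/2)) - 217 = -217 + X² + X^(5/2))
V(D) - 1*(-3308) = (-217 + (-194)² + (-194)^(5/2)) - 1*(-3308) = (-217 + 37636 + 37636*I*√194) + 3308 = (37419 + 37636*I*√194) + 3308 = 40727 + 37636*I*√194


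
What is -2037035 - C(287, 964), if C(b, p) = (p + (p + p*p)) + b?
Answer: -2968546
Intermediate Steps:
C(b, p) = b + p² + 2*p (C(b, p) = (p + (p + p²)) + b = (p² + 2*p) + b = b + p² + 2*p)
-2037035 - C(287, 964) = -2037035 - (287 + 964² + 2*964) = -2037035 - (287 + 929296 + 1928) = -2037035 - 1*931511 = -2037035 - 931511 = -2968546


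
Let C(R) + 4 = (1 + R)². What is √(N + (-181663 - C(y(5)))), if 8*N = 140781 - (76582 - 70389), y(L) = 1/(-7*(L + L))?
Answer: I*√807698711/70 ≈ 406.0*I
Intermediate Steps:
y(L) = -1/(14*L) (y(L) = 1/(-14*L) = -1/(14*L))
C(R) = -4 + (1 + R)²
N = 33647/2 (N = (140781 - (76582 - 70389))/8 = (140781 - 1*6193)/8 = (140781 - 6193)/8 = (⅛)*134588 = 33647/2 ≈ 16824.)
√(N + (-181663 - C(y(5)))) = √(33647/2 + (-181663 - (-4 + (1 - 1/14/5)²))) = √(33647/2 + (-181663 - (-4 + (1 - 1/14*⅕)²))) = √(33647/2 + (-181663 - (-4 + (1 - 1/70)²))) = √(33647/2 + (-181663 - (-4 + (69/70)²))) = √(33647/2 + (-181663 - (-4 + 4761/4900))) = √(33647/2 + (-181663 - 1*(-14839/4900))) = √(33647/2 + (-181663 + 14839/4900)) = √(33647/2 - 890133861/4900) = √(-807698711/4900) = I*√807698711/70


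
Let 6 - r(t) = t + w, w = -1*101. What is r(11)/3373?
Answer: 96/3373 ≈ 0.028461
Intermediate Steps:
w = -101
r(t) = 107 - t (r(t) = 6 - (t - 101) = 6 - (-101 + t) = 6 + (101 - t) = 107 - t)
r(11)/3373 = (107 - 1*11)/3373 = (107 - 11)*(1/3373) = 96*(1/3373) = 96/3373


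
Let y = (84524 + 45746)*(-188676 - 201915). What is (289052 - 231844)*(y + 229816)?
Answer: -2910860874406832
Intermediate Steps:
y = -50882289570 (y = 130270*(-390591) = -50882289570)
(289052 - 231844)*(y + 229816) = (289052 - 231844)*(-50882289570 + 229816) = 57208*(-50882059754) = -2910860874406832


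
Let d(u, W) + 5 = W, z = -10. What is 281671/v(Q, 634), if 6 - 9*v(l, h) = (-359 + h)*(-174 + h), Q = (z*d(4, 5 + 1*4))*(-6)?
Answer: -2535039/126494 ≈ -20.041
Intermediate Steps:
d(u, W) = -5 + W
Q = 240 (Q = -10*(-5 + (5 + 1*4))*(-6) = -10*(-5 + (5 + 4))*(-6) = -10*(-5 + 9)*(-6) = -10*4*(-6) = -40*(-6) = 240)
v(l, h) = ⅔ - (-359 + h)*(-174 + h)/9
281671/v(Q, 634) = 281671/(-6940 - ⅑*634² + (533/9)*634) = 281671/(-6940 - ⅑*401956 + 337922/9) = 281671/(-6940 - 401956/9 + 337922/9) = 281671/(-126494/9) = 281671*(-9/126494) = -2535039/126494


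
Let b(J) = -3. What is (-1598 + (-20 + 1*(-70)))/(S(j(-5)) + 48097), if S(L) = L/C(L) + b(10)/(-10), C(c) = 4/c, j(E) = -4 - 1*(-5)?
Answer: -33760/961951 ≈ -0.035095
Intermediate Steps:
j(E) = 1 (j(E) = -4 + 5 = 1)
S(L) = 3/10 + L²/4 (S(L) = L/((4/L)) - 3/(-10) = L*(L/4) - 3*(-⅒) = L²/4 + 3/10 = 3/10 + L²/4)
(-1598 + (-20 + 1*(-70)))/(S(j(-5)) + 48097) = (-1598 + (-20 + 1*(-70)))/((3/10 + (¼)*1²) + 48097) = (-1598 + (-20 - 70))/((3/10 + (¼)*1) + 48097) = (-1598 - 90)/((3/10 + ¼) + 48097) = -1688/(11/20 + 48097) = -1688/961951/20 = -1688*20/961951 = -33760/961951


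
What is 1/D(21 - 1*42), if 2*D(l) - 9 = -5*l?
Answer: 1/57 ≈ 0.017544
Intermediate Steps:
D(l) = 9/2 - 5*l/2 (D(l) = 9/2 + (-5*l)/2 = 9/2 - 5*l/2)
1/D(21 - 1*42) = 1/(9/2 - 5*(21 - 1*42)/2) = 1/(9/2 - 5*(21 - 42)/2) = 1/(9/2 - 5/2*(-21)) = 1/(9/2 + 105/2) = 1/57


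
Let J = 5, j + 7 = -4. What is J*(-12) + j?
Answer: -71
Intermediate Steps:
j = -11 (j = -7 - 4 = -11)
J*(-12) + j = 5*(-12) - 11 = -60 - 11 = -71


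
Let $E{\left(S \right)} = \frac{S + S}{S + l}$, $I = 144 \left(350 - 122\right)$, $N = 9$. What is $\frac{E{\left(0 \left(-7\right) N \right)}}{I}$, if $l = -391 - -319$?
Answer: $0$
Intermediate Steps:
$l = -72$ ($l = -391 + 319 = -72$)
$I = 32832$ ($I = 144 \cdot 228 = 32832$)
$E{\left(S \right)} = \frac{2 S}{-72 + S}$ ($E{\left(S \right)} = \frac{S + S}{S - 72} = \frac{2 S}{-72 + S}$)
$\frac{E{\left(0 \left(-7\right) N \right)}}{I} = \frac{2 \cdot 0 \left(-7\right) 9 \frac{1}{-72 + 0 \left(-7\right) 9}}{32832} = \frac{2 \cdot 0 \cdot 9}{-72 + 0 \cdot 9} \cdot \frac{1}{32832} = 2 \cdot 0 \frac{1}{-72 + 0} \cdot \frac{1}{32832} = 2 \cdot 0 \frac{1}{-72} \cdot \frac{1}{32832} = 2 \cdot 0 \left(- \frac{1}{72}\right) \frac{1}{32832} = 0 \cdot \frac{1}{32832} = 0$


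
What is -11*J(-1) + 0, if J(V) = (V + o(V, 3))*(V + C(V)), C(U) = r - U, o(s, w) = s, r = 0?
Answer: 0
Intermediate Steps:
C(U) = -U (C(U) = 0 - U = -U)
J(V) = 0 (J(V) = (V + V)*(V - V) = (2*V)*0 = 0)
-11*J(-1) + 0 = -11*0 + 0 = 0 + 0 = 0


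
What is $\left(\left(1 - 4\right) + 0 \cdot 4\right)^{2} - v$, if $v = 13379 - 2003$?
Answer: $-11367$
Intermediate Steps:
$v = 11376$
$\left(\left(1 - 4\right) + 0 \cdot 4\right)^{2} - v = \left(\left(1 - 4\right) + 0 \cdot 4\right)^{2} - 11376 = \left(\left(1 - 4\right) + 0\right)^{2} - 11376 = \left(-3 + 0\right)^{2} - 11376 = \left(-3\right)^{2} - 11376 = 9 - 11376 = -11367$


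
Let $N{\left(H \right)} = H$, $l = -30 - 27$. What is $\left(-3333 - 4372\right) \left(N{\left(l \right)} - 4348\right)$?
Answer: $33940525$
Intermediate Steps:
$l = -57$
$\left(-3333 - 4372\right) \left(N{\left(l \right)} - 4348\right) = \left(-3333 - 4372\right) \left(-57 - 4348\right) = \left(-7705\right) \left(-4405\right) = 33940525$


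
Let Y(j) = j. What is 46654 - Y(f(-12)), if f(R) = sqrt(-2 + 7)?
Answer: 46654 - sqrt(5) ≈ 46652.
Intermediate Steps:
f(R) = sqrt(5)
46654 - Y(f(-12)) = 46654 - sqrt(5)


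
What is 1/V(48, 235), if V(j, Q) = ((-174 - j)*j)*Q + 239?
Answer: -1/2503921 ≈ -3.9937e-7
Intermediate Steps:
V(j, Q) = 239 + Q*j*(-174 - j) (V(j, Q) = (j*(-174 - j))*Q + 239 = Q*j*(-174 - j) + 239 = 239 + Q*j*(-174 - j))
1/V(48, 235) = 1/(239 - 1*235*48² - 174*235*48) = 1/(239 - 1*235*2304 - 1962720) = 1/(239 - 541440 - 1962720) = 1/(-2503921) = -1/2503921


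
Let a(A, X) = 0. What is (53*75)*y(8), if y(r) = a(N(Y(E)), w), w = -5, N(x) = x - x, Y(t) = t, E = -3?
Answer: 0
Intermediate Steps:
N(x) = 0
y(r) = 0
(53*75)*y(8) = (53*75)*0 = 3975*0 = 0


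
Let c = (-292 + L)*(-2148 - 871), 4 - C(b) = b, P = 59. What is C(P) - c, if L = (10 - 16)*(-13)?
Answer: -646121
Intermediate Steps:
L = 78 (L = -6*(-13) = 78)
C(b) = 4 - b
c = 646066 (c = (-292 + 78)*(-2148 - 871) = -214*(-3019) = 646066)
C(P) - c = (4 - 1*59) - 1*646066 = (4 - 59) - 646066 = -55 - 646066 = -646121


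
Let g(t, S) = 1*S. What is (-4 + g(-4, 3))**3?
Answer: -1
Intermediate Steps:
g(t, S) = S
(-4 + g(-4, 3))**3 = (-4 + 3)**3 = (-1)**3 = -1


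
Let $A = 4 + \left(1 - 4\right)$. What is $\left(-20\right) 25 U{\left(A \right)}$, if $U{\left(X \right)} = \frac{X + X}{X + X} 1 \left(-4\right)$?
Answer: $2000$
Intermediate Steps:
$A = 1$ ($A = 4 + \left(1 - 4\right) = 4 - 3 = 1$)
$U{\left(X \right)} = -4$ ($U{\left(X \right)} = \frac{2 X}{2 X} 1 \left(-4\right) = 2 X \frac{1}{2 X} 1 \left(-4\right) = 1 \cdot 1 \left(-4\right) = 1 \left(-4\right) = -4$)
$\left(-20\right) 25 U{\left(A \right)} = \left(-20\right) 25 \left(-4\right) = \left(-500\right) \left(-4\right) = 2000$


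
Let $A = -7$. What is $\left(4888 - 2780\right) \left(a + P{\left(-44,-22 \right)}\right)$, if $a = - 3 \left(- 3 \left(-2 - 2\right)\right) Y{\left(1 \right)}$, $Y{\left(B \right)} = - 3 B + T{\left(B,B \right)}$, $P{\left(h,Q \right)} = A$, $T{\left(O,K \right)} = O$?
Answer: $137020$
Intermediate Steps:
$P{\left(h,Q \right)} = -7$
$Y{\left(B \right)} = - 2 B$ ($Y{\left(B \right)} = - 3 B + B = - 2 B$)
$a = 72$ ($a = - 3 \left(- 3 \left(-2 - 2\right)\right) \left(\left(-2\right) 1\right) = - 3 \left(\left(-3\right) \left(-4\right)\right) \left(-2\right) = \left(-3\right) 12 \left(-2\right) = \left(-36\right) \left(-2\right) = 72$)
$\left(4888 - 2780\right) \left(a + P{\left(-44,-22 \right)}\right) = \left(4888 - 2780\right) \left(72 - 7\right) = 2108 \cdot 65 = 137020$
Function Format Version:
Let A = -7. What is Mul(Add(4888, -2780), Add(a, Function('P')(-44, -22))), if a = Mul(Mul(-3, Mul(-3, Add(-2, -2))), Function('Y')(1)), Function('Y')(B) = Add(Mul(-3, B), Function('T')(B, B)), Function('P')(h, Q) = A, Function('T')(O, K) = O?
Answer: 137020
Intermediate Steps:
Function('P')(h, Q) = -7
Function('Y')(B) = Mul(-2, B) (Function('Y')(B) = Add(Mul(-3, B), B) = Mul(-2, B))
a = 72 (a = Mul(Mul(-3, Mul(-3, Add(-2, -2))), Mul(-2, 1)) = Mul(Mul(-3, Mul(-3, -4)), -2) = Mul(Mul(-3, 12), -2) = Mul(-36, -2) = 72)
Mul(Add(4888, -2780), Add(a, Function('P')(-44, -22))) = Mul(Add(4888, -2780), Add(72, -7)) = Mul(2108, 65) = 137020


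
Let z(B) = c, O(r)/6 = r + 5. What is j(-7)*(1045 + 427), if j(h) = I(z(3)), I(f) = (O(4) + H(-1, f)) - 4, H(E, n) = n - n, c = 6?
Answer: 73600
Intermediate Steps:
H(E, n) = 0
O(r) = 30 + 6*r (O(r) = 6*(r + 5) = 6*(5 + r) = 30 + 6*r)
z(B) = 6
I(f) = 50 (I(f) = ((30 + 6*4) + 0) - 4 = ((30 + 24) + 0) - 4 = (54 + 0) - 4 = 54 - 4 = 50)
j(h) = 50
j(-7)*(1045 + 427) = 50*(1045 + 427) = 50*1472 = 73600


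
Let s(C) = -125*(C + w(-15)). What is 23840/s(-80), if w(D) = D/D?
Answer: 4768/1975 ≈ 2.4142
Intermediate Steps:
w(D) = 1
s(C) = -125 - 125*C (s(C) = -125*(C + 1) = -125*(1 + C) = -125 - 125*C)
23840/s(-80) = 23840/(-125 - 125*(-80)) = 23840/(-125 + 10000) = 23840/9875 = 23840*(1/9875) = 4768/1975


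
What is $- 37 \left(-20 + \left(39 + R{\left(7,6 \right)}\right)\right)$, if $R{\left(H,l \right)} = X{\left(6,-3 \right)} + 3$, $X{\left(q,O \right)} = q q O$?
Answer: $3182$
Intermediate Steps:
$X{\left(q,O \right)} = O q^{2}$ ($X{\left(q,O \right)} = q^{2} O = O q^{2}$)
$R{\left(H,l \right)} = -105$ ($R{\left(H,l \right)} = - 3 \cdot 6^{2} + 3 = \left(-3\right) 36 + 3 = -108 + 3 = -105$)
$- 37 \left(-20 + \left(39 + R{\left(7,6 \right)}\right)\right) = - 37 \left(-20 + \left(39 - 105\right)\right) = - 37 \left(-20 - 66\right) = \left(-37\right) \left(-86\right) = 3182$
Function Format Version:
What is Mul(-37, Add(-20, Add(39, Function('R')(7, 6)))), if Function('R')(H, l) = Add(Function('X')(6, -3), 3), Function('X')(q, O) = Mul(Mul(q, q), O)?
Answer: 3182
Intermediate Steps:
Function('X')(q, O) = Mul(O, Pow(q, 2)) (Function('X')(q, O) = Mul(Pow(q, 2), O) = Mul(O, Pow(q, 2)))
Function('R')(H, l) = -105 (Function('R')(H, l) = Add(Mul(-3, Pow(6, 2)), 3) = Add(Mul(-3, 36), 3) = Add(-108, 3) = -105)
Mul(-37, Add(-20, Add(39, Function('R')(7, 6)))) = Mul(-37, Add(-20, Add(39, -105))) = Mul(-37, Add(-20, -66)) = Mul(-37, -86) = 3182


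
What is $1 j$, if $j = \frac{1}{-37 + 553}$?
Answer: $\frac{1}{516} \approx 0.001938$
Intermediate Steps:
$j = \frac{1}{516} \approx 0.001938$
$1 j = 1 \cdot \frac{1}{516} = \frac{1}{516}$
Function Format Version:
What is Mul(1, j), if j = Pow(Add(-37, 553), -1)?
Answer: Rational(1, 516) ≈ 0.0019380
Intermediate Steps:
j = Rational(1, 516) (j = Pow(516, -1) = Rational(1, 516) ≈ 0.0019380)
Mul(1, j) = Mul(1, Rational(1, 516)) = Rational(1, 516)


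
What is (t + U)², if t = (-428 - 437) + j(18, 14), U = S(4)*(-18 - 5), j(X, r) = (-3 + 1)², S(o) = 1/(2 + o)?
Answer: 26925721/36 ≈ 7.4794e+5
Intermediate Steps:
j(X, r) = 4 (j(X, r) = (-2)² = 4)
U = -23/6 (U = (-18 - 5)/(2 + 4) = -23/6 ≈ -3.8333)
t = -861 (t = (-428 - 437) + 4 = -865 + 4 = -861)
(t + U)² = (-861 - 23/6)² = (-5189/6)² = 26925721/36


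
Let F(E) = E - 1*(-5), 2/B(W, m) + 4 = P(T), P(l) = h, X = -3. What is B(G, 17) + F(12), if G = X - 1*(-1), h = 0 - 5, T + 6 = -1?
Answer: 151/9 ≈ 16.778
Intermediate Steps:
T = -7 (T = -6 - 1 = -7)
h = -5
P(l) = -5
G = -2 (G = -3 - 1*(-1) = -3 + 1 = -2)
B(W, m) = -2/9 (B(W, m) = 2/(-4 - 5) = 2/(-9) = 2*(-1/9) = -2/9)
F(E) = 5 + E (F(E) = E + 5 = 5 + E)
B(G, 17) + F(12) = -2/9 + (5 + 12) = -2/9 + 17 = 151/9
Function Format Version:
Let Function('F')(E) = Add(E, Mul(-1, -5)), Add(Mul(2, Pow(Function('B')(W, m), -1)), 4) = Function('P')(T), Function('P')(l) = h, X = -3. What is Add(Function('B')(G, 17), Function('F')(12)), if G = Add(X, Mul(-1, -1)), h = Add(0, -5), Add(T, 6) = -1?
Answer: Rational(151, 9) ≈ 16.778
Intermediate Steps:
T = -7 (T = Add(-6, -1) = -7)
h = -5
Function('P')(l) = -5
G = -2 (G = Add(-3, Mul(-1, -1)) = Add(-3, 1) = -2)
Function('B')(W, m) = Rational(-2, 9) (Function('B')(W, m) = Mul(2, Pow(Add(-4, -5), -1)) = Mul(2, Pow(-9, -1)) = Mul(2, Rational(-1, 9)) = Rational(-2, 9))
Function('F')(E) = Add(5, E) (Function('F')(E) = Add(E, 5) = Add(5, E))
Add(Function('B')(G, 17), Function('F')(12)) = Add(Rational(-2, 9), Add(5, 12)) = Add(Rational(-2, 9), 17) = Rational(151, 9)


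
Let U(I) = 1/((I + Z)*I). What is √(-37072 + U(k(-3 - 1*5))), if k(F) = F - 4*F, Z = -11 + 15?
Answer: I*√1046320086/168 ≈ 192.54*I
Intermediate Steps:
Z = 4
k(F) = -3*F
U(I) = 1/(I*(4 + I)) (U(I) = 1/((I + 4)*I) = 1/((4 + I)*I) = 1/(I*(4 + I)))
√(-37072 + U(k(-3 - 1*5))) = √(-37072 + 1/(((-3*(-3 - 1*5)))*(4 - 3*(-3 - 1*5)))) = √(-37072 + 1/(((-3*(-3 - 5)))*(4 - 3*(-3 - 5)))) = √(-37072 + 1/(((-3*(-8)))*(4 - 3*(-8)))) = √(-37072 + 1/(24*(4 + 24))) = √(-37072 + (1/24)/28) = √(-37072 + (1/24)*(1/28)) = √(-37072 + 1/672) = √(-24912383/672) = I*√1046320086/168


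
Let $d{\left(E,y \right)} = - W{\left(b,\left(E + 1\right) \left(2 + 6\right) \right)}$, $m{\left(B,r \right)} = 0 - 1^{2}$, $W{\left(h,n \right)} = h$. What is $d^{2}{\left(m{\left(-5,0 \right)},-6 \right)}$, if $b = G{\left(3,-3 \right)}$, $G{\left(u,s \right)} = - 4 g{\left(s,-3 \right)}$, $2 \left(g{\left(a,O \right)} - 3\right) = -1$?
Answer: $100$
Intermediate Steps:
$g{\left(a,O \right)} = \frac{5}{2}$ ($g{\left(a,O \right)} = 3 + \frac{1}{2} \left(-1\right) = 3 - \frac{1}{2} = \frac{5}{2}$)
$G{\left(u,s \right)} = -10$ ($G{\left(u,s \right)} = \left(-4\right) \frac{5}{2} = -10$)
$b = -10$
$m{\left(B,r \right)} = -1$ ($m{\left(B,r \right)} = 0 - 1 = -1$)
$d{\left(E,y \right)} = 10$ ($d{\left(E,y \right)} = \left(-1\right) \left(-10\right) = 10$)
$d^{2}{\left(m{\left(-5,0 \right)},-6 \right)} = 10^{2} = 100$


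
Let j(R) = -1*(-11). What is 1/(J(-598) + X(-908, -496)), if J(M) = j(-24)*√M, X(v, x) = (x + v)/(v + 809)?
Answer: 66/337679 - 1331*I*√598/8779654 ≈ 0.00019545 - 0.0037072*I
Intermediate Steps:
X(v, x) = (v + x)/(809 + v)
j(R) = 11
J(M) = 11*√M
1/(J(-598) + X(-908, -496)) = 1/(11*√(-598) + (-908 - 496)/(809 - 908)) = 1/(11*(I*√598) - 1404/(-99)) = 1/(11*I*√598 - 1/99*(-1404)) = 1/(11*I*√598 + 156/11) = 1/(156/11 + 11*I*√598)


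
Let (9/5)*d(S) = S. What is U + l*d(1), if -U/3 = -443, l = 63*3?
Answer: 1434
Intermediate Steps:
d(S) = 5*S/9
l = 189
U = 1329 (U = -3*(-443) = 1329)
U + l*d(1) = 1329 + 189*((5/9)*1) = 1329 + 189*(5/9) = 1329 + 105 = 1434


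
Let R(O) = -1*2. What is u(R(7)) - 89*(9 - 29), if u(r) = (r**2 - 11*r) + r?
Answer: 1804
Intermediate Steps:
R(O) = -2
u(r) = r**2 - 10*r
u(R(7)) - 89*(9 - 29) = -2*(-10 - 2) - 89*(9 - 29) = -2*(-12) - 89*(-20) = 24 - 1*(-1780) = 24 + 1780 = 1804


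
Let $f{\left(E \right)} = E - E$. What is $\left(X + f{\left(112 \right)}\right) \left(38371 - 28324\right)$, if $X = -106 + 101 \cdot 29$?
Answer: $28362681$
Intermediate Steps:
$X = 2823$ ($X = -106 + 2929 = 2823$)
$f{\left(E \right)} = 0$
$\left(X + f{\left(112 \right)}\right) \left(38371 - 28324\right) = \left(2823 + 0\right) \left(38371 - 28324\right) = 2823 \left(38371 - 28324\right) = 2823 \cdot 10047 = 28362681$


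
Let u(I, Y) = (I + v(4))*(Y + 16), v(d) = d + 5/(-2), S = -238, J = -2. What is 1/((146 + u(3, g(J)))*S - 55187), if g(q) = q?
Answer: -1/104929 ≈ -9.5303e-6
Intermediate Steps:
v(d) = -5/2 + d (v(d) = d + 5*(-1/2) = d - 5/2 = -5/2 + d)
u(I, Y) = (16 + Y)*(3/2 + I) (u(I, Y) = (I + (-5/2 + 4))*(Y + 16) = (I + 3/2)*(16 + Y) = (3/2 + I)*(16 + Y) = (16 + Y)*(3/2 + I))
1/((146 + u(3, g(J)))*S - 55187) = 1/((146 + (24 + 16*3 + (3/2)*(-2) + 3*(-2)))*(-238) - 55187) = 1/((146 + (24 + 48 - 3 - 6))*(-238) - 55187) = 1/((146 + 63)*(-238) - 55187) = 1/(209*(-238) - 55187) = 1/(-49742 - 55187) = 1/(-104929) = -1/104929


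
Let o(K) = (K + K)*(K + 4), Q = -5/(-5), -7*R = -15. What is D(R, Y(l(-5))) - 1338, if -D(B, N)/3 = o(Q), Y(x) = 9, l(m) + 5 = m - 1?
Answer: -1368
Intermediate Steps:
l(m) = -6 + m (l(m) = -5 + (m - 1) = -5 + (-1 + m) = -6 + m)
R = 15/7 (R = -1/7*(-15) = 15/7 ≈ 2.1429)
Q = 1 (Q = -5*(-1/5) = 1)
o(K) = 2*K*(4 + K) (o(K) = (2*K)*(4 + K) = 2*K*(4 + K))
D(B, N) = -30 (D(B, N) = -6*(4 + 1) = -6*5 = -3*10 = -30)
D(R, Y(l(-5))) - 1338 = -30 - 1338 = -1368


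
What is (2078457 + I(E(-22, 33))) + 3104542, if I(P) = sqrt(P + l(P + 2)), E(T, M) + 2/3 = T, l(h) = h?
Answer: 5182999 + I*sqrt(390)/3 ≈ 5.183e+6 + 6.5828*I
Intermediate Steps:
E(T, M) = -2/3 + T
I(P) = sqrt(2 + 2*P) (I(P) = sqrt(P + (P + 2)) = sqrt(P + (2 + P)) = sqrt(2 + 2*P))
(2078457 + I(E(-22, 33))) + 3104542 = (2078457 + sqrt(2 + 2*(-2/3 - 22))) + 3104542 = (2078457 + sqrt(2 + 2*(-68/3))) + 3104542 = (2078457 + sqrt(2 - 136/3)) + 3104542 = (2078457 + sqrt(-130/3)) + 3104542 = (2078457 + I*sqrt(390)/3) + 3104542 = 5182999 + I*sqrt(390)/3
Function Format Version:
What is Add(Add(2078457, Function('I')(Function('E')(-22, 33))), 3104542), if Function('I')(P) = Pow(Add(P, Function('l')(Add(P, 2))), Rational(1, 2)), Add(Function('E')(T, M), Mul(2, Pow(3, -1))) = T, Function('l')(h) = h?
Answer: Add(5182999, Mul(Rational(1, 3), I, Pow(390, Rational(1, 2)))) ≈ Add(5.1830e+6, Mul(6.5828, I))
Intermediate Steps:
Function('E')(T, M) = Add(Rational(-2, 3), T)
Function('I')(P) = Pow(Add(2, Mul(2, P)), Rational(1, 2)) (Function('I')(P) = Pow(Add(P, Add(P, 2)), Rational(1, 2)) = Pow(Add(P, Add(2, P)), Rational(1, 2)) = Pow(Add(2, Mul(2, P)), Rational(1, 2)))
Add(Add(2078457, Function('I')(Function('E')(-22, 33))), 3104542) = Add(Add(2078457, Pow(Add(2, Mul(2, Add(Rational(-2, 3), -22))), Rational(1, 2))), 3104542) = Add(Add(2078457, Pow(Add(2, Mul(2, Rational(-68, 3))), Rational(1, 2))), 3104542) = Add(Add(2078457, Pow(Add(2, Rational(-136, 3)), Rational(1, 2))), 3104542) = Add(Add(2078457, Pow(Rational(-130, 3), Rational(1, 2))), 3104542) = Add(Add(2078457, Mul(Rational(1, 3), I, Pow(390, Rational(1, 2)))), 3104542) = Add(5182999, Mul(Rational(1, 3), I, Pow(390, Rational(1, 2))))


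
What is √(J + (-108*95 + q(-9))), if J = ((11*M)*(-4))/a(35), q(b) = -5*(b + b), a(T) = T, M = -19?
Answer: I*√12428990/35 ≈ 100.73*I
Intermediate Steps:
q(b) = -10*b
J = 836/35 (J = ((11*(-19))*(-4))/35 = -209*(-4)*(1/35) = 836*(1/35) = 836/35 ≈ 23.886)
√(J + (-108*95 + q(-9))) = √(836/35 + (-108*95 - 10*(-9))) = √(836/35 + (-10260 + 90)) = √(836/35 - 10170) = √(-355114/35) = I*√12428990/35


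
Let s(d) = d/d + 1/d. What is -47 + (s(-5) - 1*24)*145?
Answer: -3411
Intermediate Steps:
s(d) = 1 + 1/d
-47 + (s(-5) - 1*24)*145 = -47 + ((1 - 5)/(-5) - 1*24)*145 = -47 + (-⅕*(-4) - 24)*145 = -47 + (⅘ - 24)*145 = -47 - 116/5*145 = -47 - 3364 = -3411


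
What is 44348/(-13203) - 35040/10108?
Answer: -227725676/33363981 ≈ -6.8255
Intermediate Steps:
44348/(-13203) - 35040/10108 = 44348*(-1/13203) - 35040*1/10108 = -44348/13203 - 8760/2527 = -227725676/33363981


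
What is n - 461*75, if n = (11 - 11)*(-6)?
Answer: -34575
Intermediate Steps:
n = 0 (n = 0*(-6) = 0)
n - 461*75 = 0 - 461*75 = 0 - 34575 = -34575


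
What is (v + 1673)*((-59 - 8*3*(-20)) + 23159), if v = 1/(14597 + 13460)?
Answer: 1106830155960/28057 ≈ 3.9449e+7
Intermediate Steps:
v = 1/28057 ≈ 3.5642e-5
(v + 1673)*((-59 - 8*3*(-20)) + 23159) = (1/28057 + 1673)*((-59 - 8*3*(-20)) + 23159) = 46939362*((-59 - 24*(-20)) + 23159)/28057 = 46939362*((-59 + 480) + 23159)/28057 = 46939362*(421 + 23159)/28057 = (46939362/28057)*23580 = 1106830155960/28057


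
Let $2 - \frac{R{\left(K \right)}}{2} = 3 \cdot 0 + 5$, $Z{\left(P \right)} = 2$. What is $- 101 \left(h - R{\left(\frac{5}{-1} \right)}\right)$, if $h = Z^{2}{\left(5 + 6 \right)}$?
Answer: $-1010$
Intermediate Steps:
$h = 4$ ($h = 2^{2} = 4$)
$R{\left(K \right)} = -6$ ($R{\left(K \right)} = 4 - 2 \left(3 \cdot 0 + 5\right) = 4 - 2 \left(0 + 5\right) = 4 - 10 = -6$)
$- 101 \left(h - R{\left(\frac{5}{-1} \right)}\right) = - 101 \left(4 - -6\right) = - 101 \left(4 + 6\right) = \left(-101\right) 10 = -1010$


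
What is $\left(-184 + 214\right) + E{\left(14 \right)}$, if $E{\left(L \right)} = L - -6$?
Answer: $50$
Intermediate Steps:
$E{\left(L \right)} = 6 + L$ ($E{\left(L \right)} = L + 6 = 6 + L$)
$\left(-184 + 214\right) + E{\left(14 \right)} = \left(-184 + 214\right) + \left(6 + 14\right) = 30 + 20 = 50$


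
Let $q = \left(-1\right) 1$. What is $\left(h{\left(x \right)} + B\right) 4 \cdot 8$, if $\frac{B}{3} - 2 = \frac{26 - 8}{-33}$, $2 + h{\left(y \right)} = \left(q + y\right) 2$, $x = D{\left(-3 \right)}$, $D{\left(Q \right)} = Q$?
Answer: $- \frac{1984}{11} \approx -180.36$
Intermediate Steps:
$q = -1$
$x = -3$
$h{\left(y \right)} = -4 + 2 y$ ($h{\left(y \right)} = -2 + \left(-1 + y\right) 2 = -2 + \left(-2 + 2 y\right) = -4 + 2 y$)
$B = \frac{48}{11}$ ($B = 6 + 3 \frac{26 - 8}{-33} = 6 + 3 \cdot 18 \left(- \frac{1}{33}\right) = 6 + 3 \left(- \frac{6}{11}\right) = 6 - \frac{18}{11} = \frac{48}{11} \approx 4.3636$)
$\left(h{\left(x \right)} + B\right) 4 \cdot 8 = \left(\left(-4 + 2 \left(-3\right)\right) + \frac{48}{11}\right) 4 \cdot 8 = \left(\left(-4 - 6\right) + \frac{48}{11}\right) 32 = \left(-10 + \frac{48}{11}\right) 32 = \left(- \frac{62}{11}\right) 32 = - \frac{1984}{11}$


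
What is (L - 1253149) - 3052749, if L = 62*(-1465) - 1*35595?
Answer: -4432323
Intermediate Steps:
L = -126425 (L = -90830 - 35595 = -126425)
(L - 1253149) - 3052749 = (-126425 - 1253149) - 3052749 = -1379574 - 3052749 = -4432323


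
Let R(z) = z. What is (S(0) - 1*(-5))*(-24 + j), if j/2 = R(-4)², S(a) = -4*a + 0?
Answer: 40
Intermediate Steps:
S(a) = -4*a
j = 32 (j = 2*(-4)² = 2*16 = 32)
(S(0) - 1*(-5))*(-24 + j) = (-4*0 - 1*(-5))*(-24 + 32) = (0 + 5)*8 = 5*8 = 40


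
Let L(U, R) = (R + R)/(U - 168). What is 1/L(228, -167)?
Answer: -30/167 ≈ -0.17964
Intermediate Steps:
L(U, R) = 2*R/(-168 + U) (L(U, R) = (2*R)/(-168 + U) = 2*R/(-168 + U))
1/L(228, -167) = 1/(2*(-167)/(-168 + 228)) = 1/(2*(-167)/60) = 1/(2*(-167)*(1/60)) = 1/(-167/30) = -30/167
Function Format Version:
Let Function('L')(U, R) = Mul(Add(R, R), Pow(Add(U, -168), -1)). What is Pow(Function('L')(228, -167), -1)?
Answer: Rational(-30, 167) ≈ -0.17964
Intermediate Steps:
Function('L')(U, R) = Mul(2, R, Pow(Add(-168, U), -1)) (Function('L')(U, R) = Mul(Mul(2, R), Pow(Add(-168, U), -1)) = Mul(2, R, Pow(Add(-168, U), -1)))
Pow(Function('L')(228, -167), -1) = Pow(Mul(2, -167, Pow(Add(-168, 228), -1)), -1) = Pow(Mul(2, -167, Pow(60, -1)), -1) = Pow(Mul(2, -167, Rational(1, 60)), -1) = Pow(Rational(-167, 30), -1) = Rational(-30, 167)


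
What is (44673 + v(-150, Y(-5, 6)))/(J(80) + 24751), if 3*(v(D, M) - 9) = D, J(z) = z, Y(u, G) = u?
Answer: 44632/24831 ≈ 1.7974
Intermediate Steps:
v(D, M) = 9 + D/3
(44673 + v(-150, Y(-5, 6)))/(J(80) + 24751) = (44673 + (9 + (⅓)*(-150)))/(80 + 24751) = (44673 + (9 - 50))/24831 = (44673 - 41)*(1/24831) = 44632*(1/24831) = 44632/24831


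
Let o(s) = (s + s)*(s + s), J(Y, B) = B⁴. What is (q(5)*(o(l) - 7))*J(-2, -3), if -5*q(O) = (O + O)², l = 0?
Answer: 11340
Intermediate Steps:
q(O) = -4*O²/5 (q(O) = -(O + O)²/5 = -4*O²/5)
o(s) = 4*s² (o(s) = (2*s)*(2*s) = 4*s²)
(q(5)*(o(l) - 7))*J(-2, -3) = ((-⅘*5²)*(4*0² - 7))*(-3)⁴ = ((-⅘*25)*(4*0 - 7))*81 = -20*(0 - 7)*81 = -20*(-7)*81 = 140*81 = 11340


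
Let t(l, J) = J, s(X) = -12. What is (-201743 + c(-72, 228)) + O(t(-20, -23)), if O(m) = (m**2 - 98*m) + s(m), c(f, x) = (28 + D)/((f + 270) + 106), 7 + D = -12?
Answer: -60487479/304 ≈ -1.9897e+5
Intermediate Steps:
D = -19 (D = -7 - 12 = -19)
c(f, x) = 9/(376 + f) (c(f, x) = (28 - 19)/((f + 270) + 106) = 9/((270 + f) + 106) = 9/(376 + f))
O(m) = -12 + m**2 - 98*m (O(m) = (m**2 - 98*m) - 12 = -12 + m**2 - 98*m)
(-201743 + c(-72, 228)) + O(t(-20, -23)) = (-201743 + 9/(376 - 72)) + (-12 + (-23)**2 - 98*(-23)) = (-201743 + 9/304) + (-12 + 529 + 2254) = (-201743 + 9*(1/304)) + 2771 = (-201743 + 9/304) + 2771 = -61329863/304 + 2771 = -60487479/304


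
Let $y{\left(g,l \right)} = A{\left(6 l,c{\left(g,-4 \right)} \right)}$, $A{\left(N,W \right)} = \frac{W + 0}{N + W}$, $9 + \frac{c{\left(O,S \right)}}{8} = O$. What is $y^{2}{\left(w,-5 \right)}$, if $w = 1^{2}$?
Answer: $\frac{1024}{2209} \approx 0.46356$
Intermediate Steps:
$c{\left(O,S \right)} = -72 + 8 O$
$w = 1$
$A{\left(N,W \right)} = \frac{W}{N + W}$
$y{\left(g,l \right)} = \frac{-72 + 8 g}{-72 + 6 l + 8 g}$ ($y{\left(g,l \right)} = \frac{-72 + 8 g}{6 l + \left(-72 + 8 g\right)} = \frac{-72 + 8 g}{-72 + 6 l + 8 g}$)
$y^{2}{\left(w,-5 \right)} = \left(\frac{4 \left(-9 + 1\right)}{-36 + 3 \left(-5\right) + 4 \cdot 1}\right)^{2} = \left(4 \frac{1}{-36 - 15 + 4} \left(-8\right)\right)^{2} = \left(4 \frac{1}{-47} \left(-8\right)\right)^{2} = \left(4 \left(- \frac{1}{47}\right) \left(-8\right)\right)^{2} = \left(\frac{32}{47}\right)^{2} = \frac{1024}{2209}$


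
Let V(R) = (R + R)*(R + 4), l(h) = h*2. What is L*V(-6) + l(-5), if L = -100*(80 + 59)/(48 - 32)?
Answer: -20860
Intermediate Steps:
l(h) = 2*h
V(R) = 2*R*(4 + R) (V(R) = (2*R)*(4 + R) = 2*R*(4 + R))
L = -3475/4 (L = -100/(16/139) = -100/(16*(1/139)) = -100/16/139 = -100*139/16 = -3475/4 ≈ -868.75)
L*V(-6) + l(-5) = -3475*(-6)*(4 - 6)/2 + 2*(-5) = -3475*(-6)*(-2)/2 - 10 = -3475/4*24 - 10 = -20850 - 10 = -20860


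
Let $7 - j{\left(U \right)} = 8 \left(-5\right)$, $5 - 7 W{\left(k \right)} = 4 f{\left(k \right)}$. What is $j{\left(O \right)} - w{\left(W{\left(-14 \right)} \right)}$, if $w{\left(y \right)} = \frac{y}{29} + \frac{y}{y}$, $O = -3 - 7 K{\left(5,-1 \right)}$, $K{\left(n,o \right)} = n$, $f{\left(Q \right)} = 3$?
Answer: $\frac{1335}{29} \approx 46.034$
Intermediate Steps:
$W{\left(k \right)} = -1$ ($W{\left(k \right)} = \frac{5}{7} - \frac{4 \cdot 3}{7} = \frac{5}{7} - \frac{12}{7} = -1$)
$O = -38$ ($O = -3 - 35 = -38$)
$w{\left(y \right)} = 1 + \frac{y}{29}$ ($w{\left(y \right)} = y \frac{1}{29} + 1 = \frac{y}{29} + 1 = 1 + \frac{y}{29}$)
$j{\left(U \right)} = 47$ ($j{\left(U \right)} = 7 - 8 \left(-5\right) = 7 - -40 = 7 + 40 = 47$)
$j{\left(O \right)} - w{\left(W{\left(-14 \right)} \right)} = 47 - \left(1 + \frac{1}{29} \left(-1\right)\right) = 47 - \left(1 - \frac{1}{29}\right) = 47 - \frac{28}{29} = \frac{1335}{29}$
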